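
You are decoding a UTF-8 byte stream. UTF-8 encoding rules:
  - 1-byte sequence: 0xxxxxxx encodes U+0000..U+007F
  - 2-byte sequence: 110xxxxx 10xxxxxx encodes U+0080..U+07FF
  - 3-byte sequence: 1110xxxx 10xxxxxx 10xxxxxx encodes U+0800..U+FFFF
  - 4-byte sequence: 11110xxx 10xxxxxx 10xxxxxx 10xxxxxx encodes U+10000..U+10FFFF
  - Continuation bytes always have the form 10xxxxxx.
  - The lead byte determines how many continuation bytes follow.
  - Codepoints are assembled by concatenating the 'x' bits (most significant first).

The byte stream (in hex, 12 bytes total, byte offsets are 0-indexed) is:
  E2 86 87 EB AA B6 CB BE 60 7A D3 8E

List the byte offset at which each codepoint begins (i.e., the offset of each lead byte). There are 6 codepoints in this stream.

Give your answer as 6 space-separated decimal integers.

Answer: 0 3 6 8 9 10

Derivation:
Byte[0]=E2: 3-byte lead, need 2 cont bytes. acc=0x2
Byte[1]=86: continuation. acc=(acc<<6)|0x06=0x86
Byte[2]=87: continuation. acc=(acc<<6)|0x07=0x2187
Completed: cp=U+2187 (starts at byte 0)
Byte[3]=EB: 3-byte lead, need 2 cont bytes. acc=0xB
Byte[4]=AA: continuation. acc=(acc<<6)|0x2A=0x2EA
Byte[5]=B6: continuation. acc=(acc<<6)|0x36=0xBAB6
Completed: cp=U+BAB6 (starts at byte 3)
Byte[6]=CB: 2-byte lead, need 1 cont bytes. acc=0xB
Byte[7]=BE: continuation. acc=(acc<<6)|0x3E=0x2FE
Completed: cp=U+02FE (starts at byte 6)
Byte[8]=60: 1-byte ASCII. cp=U+0060
Byte[9]=7A: 1-byte ASCII. cp=U+007A
Byte[10]=D3: 2-byte lead, need 1 cont bytes. acc=0x13
Byte[11]=8E: continuation. acc=(acc<<6)|0x0E=0x4CE
Completed: cp=U+04CE (starts at byte 10)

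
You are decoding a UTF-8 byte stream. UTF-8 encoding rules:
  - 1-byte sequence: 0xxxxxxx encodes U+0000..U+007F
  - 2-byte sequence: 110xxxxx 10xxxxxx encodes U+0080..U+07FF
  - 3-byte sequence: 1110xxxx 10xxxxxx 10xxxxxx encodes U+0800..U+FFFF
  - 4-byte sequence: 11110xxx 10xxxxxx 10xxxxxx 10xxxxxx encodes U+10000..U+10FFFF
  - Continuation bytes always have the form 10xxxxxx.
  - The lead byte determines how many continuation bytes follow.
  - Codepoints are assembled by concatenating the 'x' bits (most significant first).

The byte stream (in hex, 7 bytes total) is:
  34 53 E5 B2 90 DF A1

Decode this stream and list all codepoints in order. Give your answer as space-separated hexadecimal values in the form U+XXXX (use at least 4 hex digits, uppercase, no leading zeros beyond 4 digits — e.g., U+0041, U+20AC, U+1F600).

Byte[0]=34: 1-byte ASCII. cp=U+0034
Byte[1]=53: 1-byte ASCII. cp=U+0053
Byte[2]=E5: 3-byte lead, need 2 cont bytes. acc=0x5
Byte[3]=B2: continuation. acc=(acc<<6)|0x32=0x172
Byte[4]=90: continuation. acc=(acc<<6)|0x10=0x5C90
Completed: cp=U+5C90 (starts at byte 2)
Byte[5]=DF: 2-byte lead, need 1 cont bytes. acc=0x1F
Byte[6]=A1: continuation. acc=(acc<<6)|0x21=0x7E1
Completed: cp=U+07E1 (starts at byte 5)

Answer: U+0034 U+0053 U+5C90 U+07E1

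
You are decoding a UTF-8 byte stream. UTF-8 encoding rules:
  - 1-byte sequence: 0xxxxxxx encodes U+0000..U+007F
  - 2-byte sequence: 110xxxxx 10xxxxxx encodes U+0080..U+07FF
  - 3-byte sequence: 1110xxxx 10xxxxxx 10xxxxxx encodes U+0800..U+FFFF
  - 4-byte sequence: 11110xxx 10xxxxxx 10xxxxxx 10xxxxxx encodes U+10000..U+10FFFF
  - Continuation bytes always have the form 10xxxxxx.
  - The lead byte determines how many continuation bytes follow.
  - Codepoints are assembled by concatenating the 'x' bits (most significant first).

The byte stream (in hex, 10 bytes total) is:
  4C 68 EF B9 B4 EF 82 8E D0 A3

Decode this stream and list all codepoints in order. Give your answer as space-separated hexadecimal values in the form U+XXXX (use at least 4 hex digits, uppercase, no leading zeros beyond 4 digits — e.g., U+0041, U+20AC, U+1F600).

Byte[0]=4C: 1-byte ASCII. cp=U+004C
Byte[1]=68: 1-byte ASCII. cp=U+0068
Byte[2]=EF: 3-byte lead, need 2 cont bytes. acc=0xF
Byte[3]=B9: continuation. acc=(acc<<6)|0x39=0x3F9
Byte[4]=B4: continuation. acc=(acc<<6)|0x34=0xFE74
Completed: cp=U+FE74 (starts at byte 2)
Byte[5]=EF: 3-byte lead, need 2 cont bytes. acc=0xF
Byte[6]=82: continuation. acc=(acc<<6)|0x02=0x3C2
Byte[7]=8E: continuation. acc=(acc<<6)|0x0E=0xF08E
Completed: cp=U+F08E (starts at byte 5)
Byte[8]=D0: 2-byte lead, need 1 cont bytes. acc=0x10
Byte[9]=A3: continuation. acc=(acc<<6)|0x23=0x423
Completed: cp=U+0423 (starts at byte 8)

Answer: U+004C U+0068 U+FE74 U+F08E U+0423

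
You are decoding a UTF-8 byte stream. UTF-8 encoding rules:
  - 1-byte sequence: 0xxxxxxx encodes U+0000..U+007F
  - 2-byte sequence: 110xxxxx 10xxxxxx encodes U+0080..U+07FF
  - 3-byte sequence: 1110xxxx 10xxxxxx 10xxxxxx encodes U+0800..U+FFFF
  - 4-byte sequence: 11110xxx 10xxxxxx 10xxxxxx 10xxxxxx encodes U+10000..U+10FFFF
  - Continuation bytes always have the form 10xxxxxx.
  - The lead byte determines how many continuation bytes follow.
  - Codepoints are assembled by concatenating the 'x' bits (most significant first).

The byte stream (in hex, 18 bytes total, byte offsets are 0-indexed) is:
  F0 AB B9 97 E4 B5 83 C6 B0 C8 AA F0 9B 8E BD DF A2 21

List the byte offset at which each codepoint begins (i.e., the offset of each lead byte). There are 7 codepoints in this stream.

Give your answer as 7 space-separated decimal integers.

Answer: 0 4 7 9 11 15 17

Derivation:
Byte[0]=F0: 4-byte lead, need 3 cont bytes. acc=0x0
Byte[1]=AB: continuation. acc=(acc<<6)|0x2B=0x2B
Byte[2]=B9: continuation. acc=(acc<<6)|0x39=0xAF9
Byte[3]=97: continuation. acc=(acc<<6)|0x17=0x2BE57
Completed: cp=U+2BE57 (starts at byte 0)
Byte[4]=E4: 3-byte lead, need 2 cont bytes. acc=0x4
Byte[5]=B5: continuation. acc=(acc<<6)|0x35=0x135
Byte[6]=83: continuation. acc=(acc<<6)|0x03=0x4D43
Completed: cp=U+4D43 (starts at byte 4)
Byte[7]=C6: 2-byte lead, need 1 cont bytes. acc=0x6
Byte[8]=B0: continuation. acc=(acc<<6)|0x30=0x1B0
Completed: cp=U+01B0 (starts at byte 7)
Byte[9]=C8: 2-byte lead, need 1 cont bytes. acc=0x8
Byte[10]=AA: continuation. acc=(acc<<6)|0x2A=0x22A
Completed: cp=U+022A (starts at byte 9)
Byte[11]=F0: 4-byte lead, need 3 cont bytes. acc=0x0
Byte[12]=9B: continuation. acc=(acc<<6)|0x1B=0x1B
Byte[13]=8E: continuation. acc=(acc<<6)|0x0E=0x6CE
Byte[14]=BD: continuation. acc=(acc<<6)|0x3D=0x1B3BD
Completed: cp=U+1B3BD (starts at byte 11)
Byte[15]=DF: 2-byte lead, need 1 cont bytes. acc=0x1F
Byte[16]=A2: continuation. acc=(acc<<6)|0x22=0x7E2
Completed: cp=U+07E2 (starts at byte 15)
Byte[17]=21: 1-byte ASCII. cp=U+0021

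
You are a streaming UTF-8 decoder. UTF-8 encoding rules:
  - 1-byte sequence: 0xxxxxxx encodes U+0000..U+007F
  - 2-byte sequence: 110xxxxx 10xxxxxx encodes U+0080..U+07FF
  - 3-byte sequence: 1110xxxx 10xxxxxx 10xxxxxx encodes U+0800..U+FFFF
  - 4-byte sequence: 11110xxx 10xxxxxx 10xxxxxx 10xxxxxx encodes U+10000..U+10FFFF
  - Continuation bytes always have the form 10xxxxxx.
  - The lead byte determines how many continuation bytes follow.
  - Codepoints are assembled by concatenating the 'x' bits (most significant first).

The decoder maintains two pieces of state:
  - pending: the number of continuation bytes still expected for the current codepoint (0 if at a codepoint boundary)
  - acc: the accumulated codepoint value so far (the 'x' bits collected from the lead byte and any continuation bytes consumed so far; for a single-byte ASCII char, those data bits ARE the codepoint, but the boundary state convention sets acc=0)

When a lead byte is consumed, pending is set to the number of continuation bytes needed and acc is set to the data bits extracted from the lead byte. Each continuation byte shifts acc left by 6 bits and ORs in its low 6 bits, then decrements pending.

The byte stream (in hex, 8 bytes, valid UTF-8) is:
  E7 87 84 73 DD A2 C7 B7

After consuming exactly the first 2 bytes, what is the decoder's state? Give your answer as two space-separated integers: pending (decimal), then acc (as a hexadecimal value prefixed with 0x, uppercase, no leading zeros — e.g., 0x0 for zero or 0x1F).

Byte[0]=E7: 3-byte lead. pending=2, acc=0x7
Byte[1]=87: continuation. acc=(acc<<6)|0x07=0x1C7, pending=1

Answer: 1 0x1C7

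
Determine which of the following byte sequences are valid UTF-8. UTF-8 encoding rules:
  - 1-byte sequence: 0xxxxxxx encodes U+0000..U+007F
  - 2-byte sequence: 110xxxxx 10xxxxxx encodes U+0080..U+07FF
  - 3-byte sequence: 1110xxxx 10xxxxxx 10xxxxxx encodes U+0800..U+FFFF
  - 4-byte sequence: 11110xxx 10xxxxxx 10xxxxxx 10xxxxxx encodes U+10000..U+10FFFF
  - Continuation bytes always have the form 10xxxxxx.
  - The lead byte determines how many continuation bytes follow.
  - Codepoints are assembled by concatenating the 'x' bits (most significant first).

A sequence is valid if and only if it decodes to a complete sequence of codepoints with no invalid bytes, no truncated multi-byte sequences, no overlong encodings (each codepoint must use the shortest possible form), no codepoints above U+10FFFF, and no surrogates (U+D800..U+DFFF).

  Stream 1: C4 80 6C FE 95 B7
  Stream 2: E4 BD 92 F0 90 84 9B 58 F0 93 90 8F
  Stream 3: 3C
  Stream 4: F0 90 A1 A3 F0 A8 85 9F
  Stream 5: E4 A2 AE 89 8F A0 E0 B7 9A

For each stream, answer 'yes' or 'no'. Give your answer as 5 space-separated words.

Answer: no yes yes yes no

Derivation:
Stream 1: error at byte offset 3. INVALID
Stream 2: decodes cleanly. VALID
Stream 3: decodes cleanly. VALID
Stream 4: decodes cleanly. VALID
Stream 5: error at byte offset 3. INVALID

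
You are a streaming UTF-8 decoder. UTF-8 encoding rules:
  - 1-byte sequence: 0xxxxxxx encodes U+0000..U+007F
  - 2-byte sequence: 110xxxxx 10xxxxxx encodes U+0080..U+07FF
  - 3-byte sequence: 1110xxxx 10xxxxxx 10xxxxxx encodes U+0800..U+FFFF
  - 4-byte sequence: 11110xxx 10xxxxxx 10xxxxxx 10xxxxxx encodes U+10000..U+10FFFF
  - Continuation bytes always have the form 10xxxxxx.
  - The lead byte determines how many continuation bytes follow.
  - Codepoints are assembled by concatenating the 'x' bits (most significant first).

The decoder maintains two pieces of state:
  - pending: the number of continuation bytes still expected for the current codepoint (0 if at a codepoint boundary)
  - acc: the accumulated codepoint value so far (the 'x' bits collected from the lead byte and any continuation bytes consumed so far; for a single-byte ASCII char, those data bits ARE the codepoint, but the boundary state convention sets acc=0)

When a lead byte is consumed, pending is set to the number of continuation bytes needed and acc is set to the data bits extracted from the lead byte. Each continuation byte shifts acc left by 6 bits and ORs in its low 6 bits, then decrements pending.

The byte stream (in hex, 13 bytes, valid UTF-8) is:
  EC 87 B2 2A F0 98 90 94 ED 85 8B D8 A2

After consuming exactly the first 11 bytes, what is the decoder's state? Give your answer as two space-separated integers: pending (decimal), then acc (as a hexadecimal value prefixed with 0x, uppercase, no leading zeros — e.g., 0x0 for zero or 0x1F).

Byte[0]=EC: 3-byte lead. pending=2, acc=0xC
Byte[1]=87: continuation. acc=(acc<<6)|0x07=0x307, pending=1
Byte[2]=B2: continuation. acc=(acc<<6)|0x32=0xC1F2, pending=0
Byte[3]=2A: 1-byte. pending=0, acc=0x0
Byte[4]=F0: 4-byte lead. pending=3, acc=0x0
Byte[5]=98: continuation. acc=(acc<<6)|0x18=0x18, pending=2
Byte[6]=90: continuation. acc=(acc<<6)|0x10=0x610, pending=1
Byte[7]=94: continuation. acc=(acc<<6)|0x14=0x18414, pending=0
Byte[8]=ED: 3-byte lead. pending=2, acc=0xD
Byte[9]=85: continuation. acc=(acc<<6)|0x05=0x345, pending=1
Byte[10]=8B: continuation. acc=(acc<<6)|0x0B=0xD14B, pending=0

Answer: 0 0xD14B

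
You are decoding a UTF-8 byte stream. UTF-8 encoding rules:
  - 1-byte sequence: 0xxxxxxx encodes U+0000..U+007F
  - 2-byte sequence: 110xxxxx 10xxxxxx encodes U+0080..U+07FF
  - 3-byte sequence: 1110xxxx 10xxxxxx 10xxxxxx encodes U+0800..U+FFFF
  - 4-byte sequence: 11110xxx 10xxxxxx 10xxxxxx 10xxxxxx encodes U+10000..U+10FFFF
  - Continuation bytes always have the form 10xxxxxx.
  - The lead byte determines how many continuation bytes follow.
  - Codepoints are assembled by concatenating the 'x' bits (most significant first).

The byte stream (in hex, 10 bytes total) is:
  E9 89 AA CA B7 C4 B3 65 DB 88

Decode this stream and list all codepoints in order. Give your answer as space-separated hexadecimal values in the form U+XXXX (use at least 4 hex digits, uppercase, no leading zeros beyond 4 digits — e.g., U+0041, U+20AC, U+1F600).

Byte[0]=E9: 3-byte lead, need 2 cont bytes. acc=0x9
Byte[1]=89: continuation. acc=(acc<<6)|0x09=0x249
Byte[2]=AA: continuation. acc=(acc<<6)|0x2A=0x926A
Completed: cp=U+926A (starts at byte 0)
Byte[3]=CA: 2-byte lead, need 1 cont bytes. acc=0xA
Byte[4]=B7: continuation. acc=(acc<<6)|0x37=0x2B7
Completed: cp=U+02B7 (starts at byte 3)
Byte[5]=C4: 2-byte lead, need 1 cont bytes. acc=0x4
Byte[6]=B3: continuation. acc=(acc<<6)|0x33=0x133
Completed: cp=U+0133 (starts at byte 5)
Byte[7]=65: 1-byte ASCII. cp=U+0065
Byte[8]=DB: 2-byte lead, need 1 cont bytes. acc=0x1B
Byte[9]=88: continuation. acc=(acc<<6)|0x08=0x6C8
Completed: cp=U+06C8 (starts at byte 8)

Answer: U+926A U+02B7 U+0133 U+0065 U+06C8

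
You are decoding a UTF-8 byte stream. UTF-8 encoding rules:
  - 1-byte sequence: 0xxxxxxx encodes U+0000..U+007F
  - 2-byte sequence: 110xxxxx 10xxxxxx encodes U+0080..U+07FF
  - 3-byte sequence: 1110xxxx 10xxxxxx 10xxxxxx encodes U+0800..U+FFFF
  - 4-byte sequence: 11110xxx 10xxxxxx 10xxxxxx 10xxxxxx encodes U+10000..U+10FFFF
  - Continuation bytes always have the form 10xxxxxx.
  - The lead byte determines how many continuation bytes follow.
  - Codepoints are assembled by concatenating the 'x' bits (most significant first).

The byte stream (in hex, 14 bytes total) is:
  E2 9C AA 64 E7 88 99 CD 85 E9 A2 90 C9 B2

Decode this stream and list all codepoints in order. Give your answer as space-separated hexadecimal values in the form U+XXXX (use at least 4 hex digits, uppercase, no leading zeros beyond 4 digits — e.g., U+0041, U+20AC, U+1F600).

Answer: U+272A U+0064 U+7219 U+0345 U+9890 U+0272

Derivation:
Byte[0]=E2: 3-byte lead, need 2 cont bytes. acc=0x2
Byte[1]=9C: continuation. acc=(acc<<6)|0x1C=0x9C
Byte[2]=AA: continuation. acc=(acc<<6)|0x2A=0x272A
Completed: cp=U+272A (starts at byte 0)
Byte[3]=64: 1-byte ASCII. cp=U+0064
Byte[4]=E7: 3-byte lead, need 2 cont bytes. acc=0x7
Byte[5]=88: continuation. acc=(acc<<6)|0x08=0x1C8
Byte[6]=99: continuation. acc=(acc<<6)|0x19=0x7219
Completed: cp=U+7219 (starts at byte 4)
Byte[7]=CD: 2-byte lead, need 1 cont bytes. acc=0xD
Byte[8]=85: continuation. acc=(acc<<6)|0x05=0x345
Completed: cp=U+0345 (starts at byte 7)
Byte[9]=E9: 3-byte lead, need 2 cont bytes. acc=0x9
Byte[10]=A2: continuation. acc=(acc<<6)|0x22=0x262
Byte[11]=90: continuation. acc=(acc<<6)|0x10=0x9890
Completed: cp=U+9890 (starts at byte 9)
Byte[12]=C9: 2-byte lead, need 1 cont bytes. acc=0x9
Byte[13]=B2: continuation. acc=(acc<<6)|0x32=0x272
Completed: cp=U+0272 (starts at byte 12)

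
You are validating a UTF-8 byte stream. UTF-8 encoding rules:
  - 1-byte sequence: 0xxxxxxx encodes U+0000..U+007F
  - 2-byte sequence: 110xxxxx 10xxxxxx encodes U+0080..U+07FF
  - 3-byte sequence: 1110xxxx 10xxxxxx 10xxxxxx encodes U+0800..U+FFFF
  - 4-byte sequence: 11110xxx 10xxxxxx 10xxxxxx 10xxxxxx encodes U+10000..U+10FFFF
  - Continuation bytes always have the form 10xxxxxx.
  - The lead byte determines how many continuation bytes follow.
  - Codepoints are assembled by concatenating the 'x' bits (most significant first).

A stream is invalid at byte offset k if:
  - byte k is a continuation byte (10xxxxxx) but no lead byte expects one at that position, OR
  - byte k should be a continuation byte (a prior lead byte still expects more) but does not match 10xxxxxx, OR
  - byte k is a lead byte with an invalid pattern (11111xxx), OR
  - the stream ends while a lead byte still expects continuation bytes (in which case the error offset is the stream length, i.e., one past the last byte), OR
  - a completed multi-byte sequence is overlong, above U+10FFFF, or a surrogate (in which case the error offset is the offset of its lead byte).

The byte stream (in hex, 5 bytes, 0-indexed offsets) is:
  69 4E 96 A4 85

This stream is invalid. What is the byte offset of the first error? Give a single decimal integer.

Answer: 2

Derivation:
Byte[0]=69: 1-byte ASCII. cp=U+0069
Byte[1]=4E: 1-byte ASCII. cp=U+004E
Byte[2]=96: INVALID lead byte (not 0xxx/110x/1110/11110)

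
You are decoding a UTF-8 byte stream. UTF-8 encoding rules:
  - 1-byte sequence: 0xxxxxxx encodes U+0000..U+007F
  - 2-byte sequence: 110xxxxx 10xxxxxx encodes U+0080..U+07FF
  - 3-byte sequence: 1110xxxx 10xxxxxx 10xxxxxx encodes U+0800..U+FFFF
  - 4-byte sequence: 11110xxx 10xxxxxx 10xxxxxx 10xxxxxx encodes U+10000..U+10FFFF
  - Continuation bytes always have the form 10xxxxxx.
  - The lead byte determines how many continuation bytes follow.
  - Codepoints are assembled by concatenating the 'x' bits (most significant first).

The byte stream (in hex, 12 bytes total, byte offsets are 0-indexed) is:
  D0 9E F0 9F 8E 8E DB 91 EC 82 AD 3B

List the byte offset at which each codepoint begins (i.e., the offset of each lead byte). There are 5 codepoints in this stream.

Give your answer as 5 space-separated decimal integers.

Byte[0]=D0: 2-byte lead, need 1 cont bytes. acc=0x10
Byte[1]=9E: continuation. acc=(acc<<6)|0x1E=0x41E
Completed: cp=U+041E (starts at byte 0)
Byte[2]=F0: 4-byte lead, need 3 cont bytes. acc=0x0
Byte[3]=9F: continuation. acc=(acc<<6)|0x1F=0x1F
Byte[4]=8E: continuation. acc=(acc<<6)|0x0E=0x7CE
Byte[5]=8E: continuation. acc=(acc<<6)|0x0E=0x1F38E
Completed: cp=U+1F38E (starts at byte 2)
Byte[6]=DB: 2-byte lead, need 1 cont bytes. acc=0x1B
Byte[7]=91: continuation. acc=(acc<<6)|0x11=0x6D1
Completed: cp=U+06D1 (starts at byte 6)
Byte[8]=EC: 3-byte lead, need 2 cont bytes. acc=0xC
Byte[9]=82: continuation. acc=(acc<<6)|0x02=0x302
Byte[10]=AD: continuation. acc=(acc<<6)|0x2D=0xC0AD
Completed: cp=U+C0AD (starts at byte 8)
Byte[11]=3B: 1-byte ASCII. cp=U+003B

Answer: 0 2 6 8 11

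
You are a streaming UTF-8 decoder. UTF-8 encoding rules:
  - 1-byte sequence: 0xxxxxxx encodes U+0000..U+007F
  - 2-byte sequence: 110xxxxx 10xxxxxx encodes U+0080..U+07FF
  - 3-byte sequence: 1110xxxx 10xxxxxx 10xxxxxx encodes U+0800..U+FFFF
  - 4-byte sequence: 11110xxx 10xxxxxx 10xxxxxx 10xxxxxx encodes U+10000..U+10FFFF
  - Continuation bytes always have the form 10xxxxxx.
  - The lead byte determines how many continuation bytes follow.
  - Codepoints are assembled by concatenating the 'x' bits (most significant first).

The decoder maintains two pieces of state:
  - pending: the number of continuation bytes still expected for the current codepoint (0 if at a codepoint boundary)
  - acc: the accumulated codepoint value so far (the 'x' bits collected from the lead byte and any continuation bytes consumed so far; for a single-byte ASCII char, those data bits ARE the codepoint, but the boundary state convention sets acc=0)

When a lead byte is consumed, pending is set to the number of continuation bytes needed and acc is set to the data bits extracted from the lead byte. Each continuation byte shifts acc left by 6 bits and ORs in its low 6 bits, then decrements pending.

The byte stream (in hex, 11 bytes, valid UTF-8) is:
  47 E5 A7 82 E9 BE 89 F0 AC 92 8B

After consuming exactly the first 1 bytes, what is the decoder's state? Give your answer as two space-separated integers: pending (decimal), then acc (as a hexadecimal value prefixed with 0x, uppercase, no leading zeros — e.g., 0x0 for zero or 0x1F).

Answer: 0 0x0

Derivation:
Byte[0]=47: 1-byte. pending=0, acc=0x0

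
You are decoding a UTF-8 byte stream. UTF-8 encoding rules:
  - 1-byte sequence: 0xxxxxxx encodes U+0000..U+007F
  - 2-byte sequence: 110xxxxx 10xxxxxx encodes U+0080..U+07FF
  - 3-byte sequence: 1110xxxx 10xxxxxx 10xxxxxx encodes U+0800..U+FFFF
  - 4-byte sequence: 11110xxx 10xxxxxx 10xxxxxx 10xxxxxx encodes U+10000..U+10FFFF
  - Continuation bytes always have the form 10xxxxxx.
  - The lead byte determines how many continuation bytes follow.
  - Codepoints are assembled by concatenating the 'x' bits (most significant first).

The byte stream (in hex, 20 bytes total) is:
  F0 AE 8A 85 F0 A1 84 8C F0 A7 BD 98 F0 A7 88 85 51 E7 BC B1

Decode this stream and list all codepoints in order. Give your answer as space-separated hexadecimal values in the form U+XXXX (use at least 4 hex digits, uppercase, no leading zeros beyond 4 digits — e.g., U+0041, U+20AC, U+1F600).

Answer: U+2E285 U+2110C U+27F58 U+27205 U+0051 U+7F31

Derivation:
Byte[0]=F0: 4-byte lead, need 3 cont bytes. acc=0x0
Byte[1]=AE: continuation. acc=(acc<<6)|0x2E=0x2E
Byte[2]=8A: continuation. acc=(acc<<6)|0x0A=0xB8A
Byte[3]=85: continuation. acc=(acc<<6)|0x05=0x2E285
Completed: cp=U+2E285 (starts at byte 0)
Byte[4]=F0: 4-byte lead, need 3 cont bytes. acc=0x0
Byte[5]=A1: continuation. acc=(acc<<6)|0x21=0x21
Byte[6]=84: continuation. acc=(acc<<6)|0x04=0x844
Byte[7]=8C: continuation. acc=(acc<<6)|0x0C=0x2110C
Completed: cp=U+2110C (starts at byte 4)
Byte[8]=F0: 4-byte lead, need 3 cont bytes. acc=0x0
Byte[9]=A7: continuation. acc=(acc<<6)|0x27=0x27
Byte[10]=BD: continuation. acc=(acc<<6)|0x3D=0x9FD
Byte[11]=98: continuation. acc=(acc<<6)|0x18=0x27F58
Completed: cp=U+27F58 (starts at byte 8)
Byte[12]=F0: 4-byte lead, need 3 cont bytes. acc=0x0
Byte[13]=A7: continuation. acc=(acc<<6)|0x27=0x27
Byte[14]=88: continuation. acc=(acc<<6)|0x08=0x9C8
Byte[15]=85: continuation. acc=(acc<<6)|0x05=0x27205
Completed: cp=U+27205 (starts at byte 12)
Byte[16]=51: 1-byte ASCII. cp=U+0051
Byte[17]=E7: 3-byte lead, need 2 cont bytes. acc=0x7
Byte[18]=BC: continuation. acc=(acc<<6)|0x3C=0x1FC
Byte[19]=B1: continuation. acc=(acc<<6)|0x31=0x7F31
Completed: cp=U+7F31 (starts at byte 17)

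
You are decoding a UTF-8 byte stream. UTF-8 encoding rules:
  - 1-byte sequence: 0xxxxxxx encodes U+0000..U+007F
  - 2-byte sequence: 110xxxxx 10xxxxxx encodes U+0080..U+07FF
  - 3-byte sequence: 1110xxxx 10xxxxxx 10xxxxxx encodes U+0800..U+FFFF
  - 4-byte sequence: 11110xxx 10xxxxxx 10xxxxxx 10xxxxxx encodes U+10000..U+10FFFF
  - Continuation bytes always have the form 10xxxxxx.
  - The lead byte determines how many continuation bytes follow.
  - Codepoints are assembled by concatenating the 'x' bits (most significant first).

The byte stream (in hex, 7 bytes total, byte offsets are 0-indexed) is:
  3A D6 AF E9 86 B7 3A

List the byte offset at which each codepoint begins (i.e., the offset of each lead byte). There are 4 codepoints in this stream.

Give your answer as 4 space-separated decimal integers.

Byte[0]=3A: 1-byte ASCII. cp=U+003A
Byte[1]=D6: 2-byte lead, need 1 cont bytes. acc=0x16
Byte[2]=AF: continuation. acc=(acc<<6)|0x2F=0x5AF
Completed: cp=U+05AF (starts at byte 1)
Byte[3]=E9: 3-byte lead, need 2 cont bytes. acc=0x9
Byte[4]=86: continuation. acc=(acc<<6)|0x06=0x246
Byte[5]=B7: continuation. acc=(acc<<6)|0x37=0x91B7
Completed: cp=U+91B7 (starts at byte 3)
Byte[6]=3A: 1-byte ASCII. cp=U+003A

Answer: 0 1 3 6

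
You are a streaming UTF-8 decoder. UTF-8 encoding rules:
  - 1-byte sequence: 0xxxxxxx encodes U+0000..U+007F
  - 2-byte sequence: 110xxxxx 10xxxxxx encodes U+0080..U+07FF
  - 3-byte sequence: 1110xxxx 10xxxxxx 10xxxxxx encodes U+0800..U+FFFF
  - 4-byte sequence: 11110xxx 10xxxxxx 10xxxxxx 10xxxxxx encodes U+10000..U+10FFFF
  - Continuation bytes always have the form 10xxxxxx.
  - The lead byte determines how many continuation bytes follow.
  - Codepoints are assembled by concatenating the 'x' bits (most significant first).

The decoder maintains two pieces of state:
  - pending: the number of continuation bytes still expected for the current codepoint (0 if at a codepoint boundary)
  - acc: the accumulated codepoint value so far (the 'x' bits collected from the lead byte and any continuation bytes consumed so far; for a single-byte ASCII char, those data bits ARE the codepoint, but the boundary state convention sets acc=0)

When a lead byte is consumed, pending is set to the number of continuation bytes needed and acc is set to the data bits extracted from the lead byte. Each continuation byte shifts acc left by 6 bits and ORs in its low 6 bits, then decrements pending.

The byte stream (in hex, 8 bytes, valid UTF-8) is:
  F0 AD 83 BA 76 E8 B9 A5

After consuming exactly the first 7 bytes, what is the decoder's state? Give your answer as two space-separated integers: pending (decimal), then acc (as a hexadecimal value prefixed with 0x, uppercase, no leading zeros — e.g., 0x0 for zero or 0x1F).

Answer: 1 0x239

Derivation:
Byte[0]=F0: 4-byte lead. pending=3, acc=0x0
Byte[1]=AD: continuation. acc=(acc<<6)|0x2D=0x2D, pending=2
Byte[2]=83: continuation. acc=(acc<<6)|0x03=0xB43, pending=1
Byte[3]=BA: continuation. acc=(acc<<6)|0x3A=0x2D0FA, pending=0
Byte[4]=76: 1-byte. pending=0, acc=0x0
Byte[5]=E8: 3-byte lead. pending=2, acc=0x8
Byte[6]=B9: continuation. acc=(acc<<6)|0x39=0x239, pending=1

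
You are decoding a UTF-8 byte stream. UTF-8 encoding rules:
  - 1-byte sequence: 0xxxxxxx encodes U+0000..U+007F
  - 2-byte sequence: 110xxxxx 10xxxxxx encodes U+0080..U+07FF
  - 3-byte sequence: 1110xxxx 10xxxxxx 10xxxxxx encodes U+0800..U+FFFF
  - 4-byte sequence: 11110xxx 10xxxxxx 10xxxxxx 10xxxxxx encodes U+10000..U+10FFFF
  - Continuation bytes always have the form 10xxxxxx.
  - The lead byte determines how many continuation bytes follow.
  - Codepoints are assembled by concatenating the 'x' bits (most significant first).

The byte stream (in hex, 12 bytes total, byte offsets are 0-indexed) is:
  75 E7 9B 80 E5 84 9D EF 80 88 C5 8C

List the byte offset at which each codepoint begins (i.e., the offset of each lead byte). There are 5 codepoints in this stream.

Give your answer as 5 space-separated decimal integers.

Byte[0]=75: 1-byte ASCII. cp=U+0075
Byte[1]=E7: 3-byte lead, need 2 cont bytes. acc=0x7
Byte[2]=9B: continuation. acc=(acc<<6)|0x1B=0x1DB
Byte[3]=80: continuation. acc=(acc<<6)|0x00=0x76C0
Completed: cp=U+76C0 (starts at byte 1)
Byte[4]=E5: 3-byte lead, need 2 cont bytes. acc=0x5
Byte[5]=84: continuation. acc=(acc<<6)|0x04=0x144
Byte[6]=9D: continuation. acc=(acc<<6)|0x1D=0x511D
Completed: cp=U+511D (starts at byte 4)
Byte[7]=EF: 3-byte lead, need 2 cont bytes. acc=0xF
Byte[8]=80: continuation. acc=(acc<<6)|0x00=0x3C0
Byte[9]=88: continuation. acc=(acc<<6)|0x08=0xF008
Completed: cp=U+F008 (starts at byte 7)
Byte[10]=C5: 2-byte lead, need 1 cont bytes. acc=0x5
Byte[11]=8C: continuation. acc=(acc<<6)|0x0C=0x14C
Completed: cp=U+014C (starts at byte 10)

Answer: 0 1 4 7 10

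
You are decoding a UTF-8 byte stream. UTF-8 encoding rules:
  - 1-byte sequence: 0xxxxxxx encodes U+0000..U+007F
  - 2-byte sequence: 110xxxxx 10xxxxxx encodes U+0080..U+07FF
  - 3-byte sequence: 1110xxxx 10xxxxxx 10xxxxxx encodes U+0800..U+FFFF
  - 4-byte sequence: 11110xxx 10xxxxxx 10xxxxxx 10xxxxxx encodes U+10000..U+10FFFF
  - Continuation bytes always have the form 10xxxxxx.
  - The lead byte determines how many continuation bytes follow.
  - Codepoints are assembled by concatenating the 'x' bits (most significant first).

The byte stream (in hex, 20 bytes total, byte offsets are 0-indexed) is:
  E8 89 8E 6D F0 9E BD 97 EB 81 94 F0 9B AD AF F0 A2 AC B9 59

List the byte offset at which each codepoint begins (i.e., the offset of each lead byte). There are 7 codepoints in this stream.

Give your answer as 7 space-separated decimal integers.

Answer: 0 3 4 8 11 15 19

Derivation:
Byte[0]=E8: 3-byte lead, need 2 cont bytes. acc=0x8
Byte[1]=89: continuation. acc=(acc<<6)|0x09=0x209
Byte[2]=8E: continuation. acc=(acc<<6)|0x0E=0x824E
Completed: cp=U+824E (starts at byte 0)
Byte[3]=6D: 1-byte ASCII. cp=U+006D
Byte[4]=F0: 4-byte lead, need 3 cont bytes. acc=0x0
Byte[5]=9E: continuation. acc=(acc<<6)|0x1E=0x1E
Byte[6]=BD: continuation. acc=(acc<<6)|0x3D=0x7BD
Byte[7]=97: continuation. acc=(acc<<6)|0x17=0x1EF57
Completed: cp=U+1EF57 (starts at byte 4)
Byte[8]=EB: 3-byte lead, need 2 cont bytes. acc=0xB
Byte[9]=81: continuation. acc=(acc<<6)|0x01=0x2C1
Byte[10]=94: continuation. acc=(acc<<6)|0x14=0xB054
Completed: cp=U+B054 (starts at byte 8)
Byte[11]=F0: 4-byte lead, need 3 cont bytes. acc=0x0
Byte[12]=9B: continuation. acc=(acc<<6)|0x1B=0x1B
Byte[13]=AD: continuation. acc=(acc<<6)|0x2D=0x6ED
Byte[14]=AF: continuation. acc=(acc<<6)|0x2F=0x1BB6F
Completed: cp=U+1BB6F (starts at byte 11)
Byte[15]=F0: 4-byte lead, need 3 cont bytes. acc=0x0
Byte[16]=A2: continuation. acc=(acc<<6)|0x22=0x22
Byte[17]=AC: continuation. acc=(acc<<6)|0x2C=0x8AC
Byte[18]=B9: continuation. acc=(acc<<6)|0x39=0x22B39
Completed: cp=U+22B39 (starts at byte 15)
Byte[19]=59: 1-byte ASCII. cp=U+0059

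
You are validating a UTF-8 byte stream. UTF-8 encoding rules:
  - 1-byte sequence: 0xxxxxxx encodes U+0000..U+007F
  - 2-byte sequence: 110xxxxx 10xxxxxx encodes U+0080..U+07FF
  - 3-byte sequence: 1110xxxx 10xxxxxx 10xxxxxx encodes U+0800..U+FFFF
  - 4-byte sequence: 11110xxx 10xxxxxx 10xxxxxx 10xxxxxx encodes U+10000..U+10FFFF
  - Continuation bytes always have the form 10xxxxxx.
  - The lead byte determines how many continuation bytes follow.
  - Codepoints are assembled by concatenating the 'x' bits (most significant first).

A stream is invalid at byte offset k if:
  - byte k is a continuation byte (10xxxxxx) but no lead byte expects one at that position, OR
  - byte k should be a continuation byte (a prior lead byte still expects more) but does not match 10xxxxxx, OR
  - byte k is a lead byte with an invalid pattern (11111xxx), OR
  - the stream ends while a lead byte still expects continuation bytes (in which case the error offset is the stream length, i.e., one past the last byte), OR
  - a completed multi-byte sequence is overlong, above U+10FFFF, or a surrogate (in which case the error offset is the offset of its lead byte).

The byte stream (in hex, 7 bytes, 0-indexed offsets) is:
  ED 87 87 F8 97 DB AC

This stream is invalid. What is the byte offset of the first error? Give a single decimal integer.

Byte[0]=ED: 3-byte lead, need 2 cont bytes. acc=0xD
Byte[1]=87: continuation. acc=(acc<<6)|0x07=0x347
Byte[2]=87: continuation. acc=(acc<<6)|0x07=0xD1C7
Completed: cp=U+D1C7 (starts at byte 0)
Byte[3]=F8: INVALID lead byte (not 0xxx/110x/1110/11110)

Answer: 3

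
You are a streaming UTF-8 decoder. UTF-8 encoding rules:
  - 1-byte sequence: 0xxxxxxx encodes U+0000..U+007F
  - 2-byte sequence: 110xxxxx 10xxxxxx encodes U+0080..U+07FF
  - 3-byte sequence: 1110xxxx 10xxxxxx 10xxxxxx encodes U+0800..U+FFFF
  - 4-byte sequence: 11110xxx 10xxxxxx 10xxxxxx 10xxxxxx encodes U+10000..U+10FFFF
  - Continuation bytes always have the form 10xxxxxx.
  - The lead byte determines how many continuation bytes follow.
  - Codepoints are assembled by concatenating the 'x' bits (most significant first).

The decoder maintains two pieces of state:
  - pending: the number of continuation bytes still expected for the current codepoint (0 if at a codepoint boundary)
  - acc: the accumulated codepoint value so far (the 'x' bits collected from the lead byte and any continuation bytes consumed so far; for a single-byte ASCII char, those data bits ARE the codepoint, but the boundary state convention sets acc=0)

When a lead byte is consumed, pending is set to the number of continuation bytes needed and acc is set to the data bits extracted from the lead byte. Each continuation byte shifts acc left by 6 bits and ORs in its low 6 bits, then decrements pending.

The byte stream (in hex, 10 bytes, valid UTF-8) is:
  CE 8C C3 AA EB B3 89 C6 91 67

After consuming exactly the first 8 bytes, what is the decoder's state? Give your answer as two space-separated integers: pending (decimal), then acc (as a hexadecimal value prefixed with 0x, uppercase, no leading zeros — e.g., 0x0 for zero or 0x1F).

Byte[0]=CE: 2-byte lead. pending=1, acc=0xE
Byte[1]=8C: continuation. acc=(acc<<6)|0x0C=0x38C, pending=0
Byte[2]=C3: 2-byte lead. pending=1, acc=0x3
Byte[3]=AA: continuation. acc=(acc<<6)|0x2A=0xEA, pending=0
Byte[4]=EB: 3-byte lead. pending=2, acc=0xB
Byte[5]=B3: continuation. acc=(acc<<6)|0x33=0x2F3, pending=1
Byte[6]=89: continuation. acc=(acc<<6)|0x09=0xBCC9, pending=0
Byte[7]=C6: 2-byte lead. pending=1, acc=0x6

Answer: 1 0x6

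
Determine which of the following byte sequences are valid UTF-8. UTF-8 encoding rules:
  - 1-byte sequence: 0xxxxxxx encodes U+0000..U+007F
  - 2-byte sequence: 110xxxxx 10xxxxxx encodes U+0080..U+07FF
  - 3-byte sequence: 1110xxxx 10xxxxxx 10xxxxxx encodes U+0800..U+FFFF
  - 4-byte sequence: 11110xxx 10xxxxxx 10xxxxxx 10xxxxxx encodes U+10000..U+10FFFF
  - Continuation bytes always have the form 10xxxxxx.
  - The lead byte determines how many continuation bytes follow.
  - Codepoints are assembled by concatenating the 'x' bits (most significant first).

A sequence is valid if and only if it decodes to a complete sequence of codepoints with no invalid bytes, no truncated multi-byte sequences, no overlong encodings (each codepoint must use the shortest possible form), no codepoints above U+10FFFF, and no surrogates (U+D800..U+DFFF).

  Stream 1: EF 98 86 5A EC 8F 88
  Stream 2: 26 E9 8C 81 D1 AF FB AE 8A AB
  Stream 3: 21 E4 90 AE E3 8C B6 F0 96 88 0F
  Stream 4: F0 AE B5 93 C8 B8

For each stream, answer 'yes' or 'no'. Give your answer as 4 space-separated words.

Answer: yes no no yes

Derivation:
Stream 1: decodes cleanly. VALID
Stream 2: error at byte offset 6. INVALID
Stream 3: error at byte offset 10. INVALID
Stream 4: decodes cleanly. VALID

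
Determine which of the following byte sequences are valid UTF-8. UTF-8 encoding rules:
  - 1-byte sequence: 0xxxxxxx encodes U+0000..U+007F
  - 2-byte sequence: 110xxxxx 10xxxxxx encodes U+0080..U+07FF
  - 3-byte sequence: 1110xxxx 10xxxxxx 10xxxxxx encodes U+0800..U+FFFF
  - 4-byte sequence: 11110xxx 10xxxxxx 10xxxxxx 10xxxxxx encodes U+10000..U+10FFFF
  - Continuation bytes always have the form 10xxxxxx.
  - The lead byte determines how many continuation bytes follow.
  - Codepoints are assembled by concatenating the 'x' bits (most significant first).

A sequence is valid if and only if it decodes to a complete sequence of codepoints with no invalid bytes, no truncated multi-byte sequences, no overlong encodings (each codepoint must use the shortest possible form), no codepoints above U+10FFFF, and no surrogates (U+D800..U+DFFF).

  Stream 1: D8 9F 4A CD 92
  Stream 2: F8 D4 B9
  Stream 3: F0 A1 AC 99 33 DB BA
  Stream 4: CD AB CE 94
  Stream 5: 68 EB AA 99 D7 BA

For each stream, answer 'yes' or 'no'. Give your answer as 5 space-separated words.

Stream 1: decodes cleanly. VALID
Stream 2: error at byte offset 0. INVALID
Stream 3: decodes cleanly. VALID
Stream 4: decodes cleanly. VALID
Stream 5: decodes cleanly. VALID

Answer: yes no yes yes yes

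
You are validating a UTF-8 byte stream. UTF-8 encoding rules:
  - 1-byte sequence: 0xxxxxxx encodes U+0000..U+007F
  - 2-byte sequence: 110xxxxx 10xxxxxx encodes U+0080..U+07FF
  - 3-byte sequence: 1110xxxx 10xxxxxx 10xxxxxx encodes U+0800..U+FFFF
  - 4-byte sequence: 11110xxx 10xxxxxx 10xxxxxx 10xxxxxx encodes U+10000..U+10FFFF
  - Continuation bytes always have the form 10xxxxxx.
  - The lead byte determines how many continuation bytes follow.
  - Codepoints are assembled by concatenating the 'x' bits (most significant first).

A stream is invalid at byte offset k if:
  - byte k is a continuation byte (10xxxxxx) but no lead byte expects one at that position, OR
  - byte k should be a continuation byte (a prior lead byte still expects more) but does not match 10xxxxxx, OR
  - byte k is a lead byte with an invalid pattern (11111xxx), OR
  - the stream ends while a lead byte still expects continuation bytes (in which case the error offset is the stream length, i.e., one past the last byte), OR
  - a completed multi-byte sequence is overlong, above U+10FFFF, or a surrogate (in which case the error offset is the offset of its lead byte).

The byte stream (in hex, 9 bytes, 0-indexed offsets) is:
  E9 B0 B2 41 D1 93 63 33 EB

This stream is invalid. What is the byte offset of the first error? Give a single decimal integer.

Byte[0]=E9: 3-byte lead, need 2 cont bytes. acc=0x9
Byte[1]=B0: continuation. acc=(acc<<6)|0x30=0x270
Byte[2]=B2: continuation. acc=(acc<<6)|0x32=0x9C32
Completed: cp=U+9C32 (starts at byte 0)
Byte[3]=41: 1-byte ASCII. cp=U+0041
Byte[4]=D1: 2-byte lead, need 1 cont bytes. acc=0x11
Byte[5]=93: continuation. acc=(acc<<6)|0x13=0x453
Completed: cp=U+0453 (starts at byte 4)
Byte[6]=63: 1-byte ASCII. cp=U+0063
Byte[7]=33: 1-byte ASCII. cp=U+0033
Byte[8]=EB: 3-byte lead, need 2 cont bytes. acc=0xB
Byte[9]: stream ended, expected continuation. INVALID

Answer: 9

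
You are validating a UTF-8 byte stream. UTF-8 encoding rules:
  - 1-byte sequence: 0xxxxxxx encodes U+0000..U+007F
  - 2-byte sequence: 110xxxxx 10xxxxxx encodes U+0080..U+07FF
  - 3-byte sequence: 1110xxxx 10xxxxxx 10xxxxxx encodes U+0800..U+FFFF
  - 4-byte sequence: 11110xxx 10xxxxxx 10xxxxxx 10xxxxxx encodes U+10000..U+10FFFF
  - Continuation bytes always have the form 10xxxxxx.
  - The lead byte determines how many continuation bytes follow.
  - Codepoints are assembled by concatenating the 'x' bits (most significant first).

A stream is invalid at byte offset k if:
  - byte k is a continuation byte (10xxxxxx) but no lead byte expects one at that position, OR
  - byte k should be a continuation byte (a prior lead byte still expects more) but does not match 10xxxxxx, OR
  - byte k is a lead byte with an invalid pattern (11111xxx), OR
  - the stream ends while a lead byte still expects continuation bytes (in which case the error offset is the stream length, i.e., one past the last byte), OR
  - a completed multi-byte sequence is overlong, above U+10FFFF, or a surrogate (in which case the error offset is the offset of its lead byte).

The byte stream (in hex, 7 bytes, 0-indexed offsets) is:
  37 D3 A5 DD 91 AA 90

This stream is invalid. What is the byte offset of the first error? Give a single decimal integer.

Byte[0]=37: 1-byte ASCII. cp=U+0037
Byte[1]=D3: 2-byte lead, need 1 cont bytes. acc=0x13
Byte[2]=A5: continuation. acc=(acc<<6)|0x25=0x4E5
Completed: cp=U+04E5 (starts at byte 1)
Byte[3]=DD: 2-byte lead, need 1 cont bytes. acc=0x1D
Byte[4]=91: continuation. acc=(acc<<6)|0x11=0x751
Completed: cp=U+0751 (starts at byte 3)
Byte[5]=AA: INVALID lead byte (not 0xxx/110x/1110/11110)

Answer: 5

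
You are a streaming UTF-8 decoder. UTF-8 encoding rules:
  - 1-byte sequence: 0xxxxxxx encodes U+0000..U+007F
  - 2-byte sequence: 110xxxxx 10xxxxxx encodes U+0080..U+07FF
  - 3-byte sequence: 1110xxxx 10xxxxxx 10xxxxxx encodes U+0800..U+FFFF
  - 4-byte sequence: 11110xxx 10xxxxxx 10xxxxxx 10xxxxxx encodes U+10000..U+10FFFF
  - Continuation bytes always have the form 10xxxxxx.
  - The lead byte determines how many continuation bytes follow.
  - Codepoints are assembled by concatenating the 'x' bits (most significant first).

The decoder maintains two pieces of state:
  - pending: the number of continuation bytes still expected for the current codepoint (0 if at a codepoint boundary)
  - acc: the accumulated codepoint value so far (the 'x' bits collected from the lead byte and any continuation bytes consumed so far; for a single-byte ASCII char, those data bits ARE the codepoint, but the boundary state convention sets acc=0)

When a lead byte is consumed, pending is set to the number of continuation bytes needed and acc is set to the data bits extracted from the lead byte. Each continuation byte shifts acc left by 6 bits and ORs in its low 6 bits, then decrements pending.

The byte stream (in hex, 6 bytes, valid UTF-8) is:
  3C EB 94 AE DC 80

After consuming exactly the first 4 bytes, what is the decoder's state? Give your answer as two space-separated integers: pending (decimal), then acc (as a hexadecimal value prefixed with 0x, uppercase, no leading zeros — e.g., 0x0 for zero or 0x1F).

Answer: 0 0xB52E

Derivation:
Byte[0]=3C: 1-byte. pending=0, acc=0x0
Byte[1]=EB: 3-byte lead. pending=2, acc=0xB
Byte[2]=94: continuation. acc=(acc<<6)|0x14=0x2D4, pending=1
Byte[3]=AE: continuation. acc=(acc<<6)|0x2E=0xB52E, pending=0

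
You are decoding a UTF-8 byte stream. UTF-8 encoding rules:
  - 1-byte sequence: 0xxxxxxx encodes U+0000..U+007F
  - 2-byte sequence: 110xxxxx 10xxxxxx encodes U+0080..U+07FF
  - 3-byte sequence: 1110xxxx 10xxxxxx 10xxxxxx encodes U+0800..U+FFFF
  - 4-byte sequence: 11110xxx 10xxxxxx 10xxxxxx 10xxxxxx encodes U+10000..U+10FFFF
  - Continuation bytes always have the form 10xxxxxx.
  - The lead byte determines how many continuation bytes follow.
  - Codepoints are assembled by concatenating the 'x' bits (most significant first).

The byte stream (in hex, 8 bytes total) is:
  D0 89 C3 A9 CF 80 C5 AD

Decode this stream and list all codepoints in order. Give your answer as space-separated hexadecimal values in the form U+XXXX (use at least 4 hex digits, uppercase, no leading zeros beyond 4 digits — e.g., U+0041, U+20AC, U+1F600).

Answer: U+0409 U+00E9 U+03C0 U+016D

Derivation:
Byte[0]=D0: 2-byte lead, need 1 cont bytes. acc=0x10
Byte[1]=89: continuation. acc=(acc<<6)|0x09=0x409
Completed: cp=U+0409 (starts at byte 0)
Byte[2]=C3: 2-byte lead, need 1 cont bytes. acc=0x3
Byte[3]=A9: continuation. acc=(acc<<6)|0x29=0xE9
Completed: cp=U+00E9 (starts at byte 2)
Byte[4]=CF: 2-byte lead, need 1 cont bytes. acc=0xF
Byte[5]=80: continuation. acc=(acc<<6)|0x00=0x3C0
Completed: cp=U+03C0 (starts at byte 4)
Byte[6]=C5: 2-byte lead, need 1 cont bytes. acc=0x5
Byte[7]=AD: continuation. acc=(acc<<6)|0x2D=0x16D
Completed: cp=U+016D (starts at byte 6)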